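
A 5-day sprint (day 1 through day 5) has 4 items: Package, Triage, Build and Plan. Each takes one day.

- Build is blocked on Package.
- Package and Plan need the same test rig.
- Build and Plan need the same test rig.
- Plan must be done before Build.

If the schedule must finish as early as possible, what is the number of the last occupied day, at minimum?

The precedence chain requires at least 2 distinct days.
Could 2 days be enough, i.e. nothing placed later than day 2? No: Build must come after Plan (at day 1 or later) → {day 2}; Plan must come before Build (at day 2 or earlier) → {day 1}; Package must come before Build (at day 2 or earlier) → {day 1}; Plan can't share with Package (day 1) → nothing is left.
So 2 days is not enough.
3 works (last occupied day: day 3): for example Triage in day 1; Build in day 3; Package in day 1; Plan in day 2.

day 3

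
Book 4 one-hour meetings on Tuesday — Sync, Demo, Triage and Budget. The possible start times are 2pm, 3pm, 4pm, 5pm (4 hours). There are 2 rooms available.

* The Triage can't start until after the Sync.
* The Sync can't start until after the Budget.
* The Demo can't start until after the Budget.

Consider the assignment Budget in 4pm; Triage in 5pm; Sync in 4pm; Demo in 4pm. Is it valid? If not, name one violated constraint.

Invalid. There are 2 rooms available.

There are 2 rooms available — violated.
The Demo can't start until after the Budget — violated.
The Sync can't start until after the Budget — violated.
The Triage can't start until after the Sync — holds.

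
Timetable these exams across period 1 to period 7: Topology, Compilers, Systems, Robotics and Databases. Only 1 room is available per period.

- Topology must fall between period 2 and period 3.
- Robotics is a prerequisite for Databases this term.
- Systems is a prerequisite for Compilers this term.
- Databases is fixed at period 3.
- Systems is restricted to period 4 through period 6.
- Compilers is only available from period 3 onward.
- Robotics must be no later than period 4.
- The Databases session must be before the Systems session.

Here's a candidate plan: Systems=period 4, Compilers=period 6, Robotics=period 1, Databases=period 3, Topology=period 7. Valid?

Robotics must be no later than period 4 — holds.
Systems is restricted to period 4 through period 6 — holds.
Topology must fall between period 2 and period 3 — violated.
Databases is fixed at period 3 — holds.
Compilers is only available from period 3 onward — holds.
The Databases session must be before the Systems session — holds.
Robotics is a prerequisite for Databases this term — holds.
Only 1 room is available per period — holds.
Systems is a prerequisite for Compilers this term — holds.

No — it violates: Topology must fall between period 2 and period 3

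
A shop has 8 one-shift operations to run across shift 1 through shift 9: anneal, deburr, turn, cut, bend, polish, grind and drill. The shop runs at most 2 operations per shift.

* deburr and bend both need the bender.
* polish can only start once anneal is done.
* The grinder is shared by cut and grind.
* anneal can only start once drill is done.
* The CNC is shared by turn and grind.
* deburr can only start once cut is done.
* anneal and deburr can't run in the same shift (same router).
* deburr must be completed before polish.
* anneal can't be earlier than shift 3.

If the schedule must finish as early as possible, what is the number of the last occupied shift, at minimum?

The precedence chain requires at least 3 distinct shifts.
With at most 2 per shift and 8 operations, at least 4 shifts are needed.
Propagating the time windows through the other constraints, polish can't land before shift 4, so the schedule must run through at least shift 4.
4 works (last occupied shift: shift 4): for example polish -> shift 4, anneal -> shift 3, grind -> shift 4, turn -> shift 2, cut -> shift 1, drill -> shift 1, bend -> shift 3, deburr -> shift 2.

4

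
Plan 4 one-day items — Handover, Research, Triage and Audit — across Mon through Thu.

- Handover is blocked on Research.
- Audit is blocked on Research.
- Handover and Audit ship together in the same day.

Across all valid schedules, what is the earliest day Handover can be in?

Tue

Precedence pushes Handover to at least Tue.
Handover at Tue is achievable: Research=Mon, Triage=Mon, Handover=Tue, Audit=Tue.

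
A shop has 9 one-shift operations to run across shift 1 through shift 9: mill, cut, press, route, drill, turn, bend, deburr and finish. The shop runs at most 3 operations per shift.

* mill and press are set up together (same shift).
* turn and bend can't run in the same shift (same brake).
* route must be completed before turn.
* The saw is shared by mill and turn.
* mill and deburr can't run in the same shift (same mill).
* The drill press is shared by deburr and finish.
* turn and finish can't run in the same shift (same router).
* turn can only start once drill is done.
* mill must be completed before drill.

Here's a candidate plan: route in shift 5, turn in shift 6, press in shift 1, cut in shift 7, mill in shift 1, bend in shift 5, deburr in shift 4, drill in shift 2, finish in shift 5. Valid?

Valid

turn can only start once drill is done — holds.
turn and bend can't run in the same shift (same brake) — holds.
route must be completed before turn — holds.
turn and finish can't run in the same shift (same router) — holds.
The shop runs at most 3 operations per shift — holds.
The saw is shared by mill and turn — holds.
mill must be completed before drill — holds.
The drill press is shared by deburr and finish — holds.
mill and press are set up together (same shift) — holds.
mill and deburr can't run in the same shift (same mill) — holds.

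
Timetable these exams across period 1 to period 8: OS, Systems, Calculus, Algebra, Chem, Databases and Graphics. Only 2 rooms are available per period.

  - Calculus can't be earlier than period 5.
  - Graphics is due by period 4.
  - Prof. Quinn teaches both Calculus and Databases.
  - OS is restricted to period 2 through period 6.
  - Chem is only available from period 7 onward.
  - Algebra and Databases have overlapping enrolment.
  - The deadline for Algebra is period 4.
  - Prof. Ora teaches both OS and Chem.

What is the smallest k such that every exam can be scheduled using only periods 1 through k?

With at most 2 per period and 7 exams, at least 4 periods are needed.
Chem can't be placed before period 7, so the schedule must run through at least period 7.
7 works (last occupied period: period 7): for example Calculus=period 5; OS=period 2; Algebra=period 1; Systems=period 2; Databases=period 3; Graphics=period 1; Chem=period 7.

7 periods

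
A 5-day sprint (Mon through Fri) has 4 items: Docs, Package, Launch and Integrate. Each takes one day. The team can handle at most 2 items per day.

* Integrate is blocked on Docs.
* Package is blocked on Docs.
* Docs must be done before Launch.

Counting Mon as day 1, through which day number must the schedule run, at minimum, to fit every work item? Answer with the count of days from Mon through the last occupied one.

The precedence chain requires at least 2 distinct days.
With at most 2 per day and 4 work items, at least 2 days are needed.
Could 2 days be enough, i.e. nothing placed later than Tue? No: Package must come after Docs (at Mon or later) → {Tue}; Docs must come before Package (at Tue or earlier) → {Mon}; Launch must come after Docs (at Mon or later) → {Tue}; Integrate must come after Docs (at Mon or later) → {Tue}; that puts Package, Launch and Integrate all in Tue — more than 2 per day.
So 2 days is not enough.
3 works (last occupied day: Wed): for example Launch in Tue; Integrate in Wed; Docs in Mon; Package in Tue.

3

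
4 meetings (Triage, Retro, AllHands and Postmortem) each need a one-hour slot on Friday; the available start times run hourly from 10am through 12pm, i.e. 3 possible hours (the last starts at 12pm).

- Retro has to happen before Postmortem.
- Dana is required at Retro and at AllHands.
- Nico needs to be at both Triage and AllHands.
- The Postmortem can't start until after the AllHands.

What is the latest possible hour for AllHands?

Downstream work caps AllHands at 11am.
AllHands at 11am is achievable: Triage=10am; AllHands=11am; Retro=10am; Postmortem=12pm.

11am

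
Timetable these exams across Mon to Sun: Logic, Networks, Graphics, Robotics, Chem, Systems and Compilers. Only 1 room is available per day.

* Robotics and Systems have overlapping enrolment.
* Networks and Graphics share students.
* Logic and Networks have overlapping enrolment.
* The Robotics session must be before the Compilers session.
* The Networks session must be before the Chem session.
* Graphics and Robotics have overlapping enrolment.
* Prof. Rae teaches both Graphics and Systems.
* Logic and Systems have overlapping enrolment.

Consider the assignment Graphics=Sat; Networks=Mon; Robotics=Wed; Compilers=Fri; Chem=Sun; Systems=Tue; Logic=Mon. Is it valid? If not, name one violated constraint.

Logic and Networks have overlapping enrolment — violated.
The Networks session must be before the Chem session — holds.
Prof. Rae teaches both Graphics and Systems — holds.
Only 1 room is available per day — violated.
Networks and Graphics share students — holds.
Graphics and Robotics have overlapping enrolment — holds.
Logic and Systems have overlapping enrolment — holds.
Robotics and Systems have overlapping enrolment — holds.
The Robotics session must be before the Compilers session — holds.

Invalid. Logic and Networks have overlapping enrolment.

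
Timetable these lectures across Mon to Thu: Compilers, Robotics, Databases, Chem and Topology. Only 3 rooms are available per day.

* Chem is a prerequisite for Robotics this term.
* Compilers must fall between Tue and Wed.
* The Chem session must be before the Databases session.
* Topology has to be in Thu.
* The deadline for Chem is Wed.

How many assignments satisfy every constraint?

Splitting on Compilers: it can be Tue (14), Wed (14). Listing each branch's schedules as (Robotics, Databases, Chem, Topology):
Compilers=Tue: (Tue,Tue,Mon,Thu) (Tue,Wed,Mon,Thu) (Tue,Thu,Mon,Thu) (Wed,Tue,Mon,Thu) (Wed,Wed,Mon,Thu) (Wed,Wed,Tue,Thu) (Wed,Thu,Mon,Thu) (Wed,Thu,Tue,Thu) (Thu,Tue,Mon,Thu) (Thu,Wed,Mon,Thu) (Thu,Wed,Tue,Thu) (Thu,Thu,Mon,Thu) (Thu,Thu,Tue,Thu) (Thu,Thu,Wed,Thu) — 14.
Compilers=Wed: (Tue,Tue,Mon,Thu) (Tue,Wed,Mon,Thu) (Tue,Thu,Mon,Thu) (Wed,Tue,Mon,Thu) (Wed,Wed,Mon,Thu) (Wed,Wed,Tue,Thu) (Wed,Thu,Mon,Thu) (Wed,Thu,Tue,Thu) (Thu,Tue,Mon,Thu) (Thu,Wed,Mon,Thu) (Thu,Wed,Tue,Thu) (Thu,Thu,Mon,Thu) (Thu,Thu,Tue,Thu) (Thu,Thu,Wed,Thu) — 14.
Summing: 14 + 14 = 28.

28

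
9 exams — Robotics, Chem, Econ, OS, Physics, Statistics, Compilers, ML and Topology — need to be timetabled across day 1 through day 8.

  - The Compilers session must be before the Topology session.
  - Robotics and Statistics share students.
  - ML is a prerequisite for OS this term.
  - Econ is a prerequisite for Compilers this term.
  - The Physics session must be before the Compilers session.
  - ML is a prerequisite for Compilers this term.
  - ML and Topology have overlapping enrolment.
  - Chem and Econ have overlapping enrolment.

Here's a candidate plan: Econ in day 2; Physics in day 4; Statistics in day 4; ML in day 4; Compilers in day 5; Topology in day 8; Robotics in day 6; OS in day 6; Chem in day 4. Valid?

Valid

ML and Topology have overlapping enrolment — holds.
The Compilers session must be before the Topology session — holds.
Robotics and Statistics share students — holds.
ML is a prerequisite for Compilers this term — holds.
Econ is a prerequisite for Compilers this term — holds.
ML is a prerequisite for OS this term — holds.
The Physics session must be before the Compilers session — holds.
Chem and Econ have overlapping enrolment — holds.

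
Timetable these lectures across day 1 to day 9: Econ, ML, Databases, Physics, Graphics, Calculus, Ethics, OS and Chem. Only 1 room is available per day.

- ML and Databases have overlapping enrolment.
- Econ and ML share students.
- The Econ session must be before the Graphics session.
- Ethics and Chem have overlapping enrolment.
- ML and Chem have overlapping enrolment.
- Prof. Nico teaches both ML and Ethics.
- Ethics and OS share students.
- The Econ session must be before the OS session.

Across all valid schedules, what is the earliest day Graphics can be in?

Precedence pushes Graphics to at least day 2.
Graphics at day 2 is achievable: Chem -> day 9, Econ -> day 1, Databases -> day 5, Ethics -> day 8, OS -> day 3, Graphics -> day 2, ML -> day 4, Physics -> day 6, Calculus -> day 7.

day 2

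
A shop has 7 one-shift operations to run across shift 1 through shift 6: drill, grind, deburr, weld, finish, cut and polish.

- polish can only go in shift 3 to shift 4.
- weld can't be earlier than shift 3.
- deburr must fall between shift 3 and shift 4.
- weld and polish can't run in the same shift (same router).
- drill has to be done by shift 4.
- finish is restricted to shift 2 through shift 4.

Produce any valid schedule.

deburr in shift 3, finish in shift 2, weld in shift 4, cut in shift 1, grind in shift 1, polish in shift 3, drill in shift 1

Checking: weld(shift 4) != polish(shift 3); deburr=shift 3 in [shift 3,shift 4]; polish=shift 3 in [shift 3,shift 4]; weld=shift 4 in [shift 3,shift 6]; drill=shift 1 in [shift 1,shift 4]; finish=shift 2 in [shift 2,shift 4].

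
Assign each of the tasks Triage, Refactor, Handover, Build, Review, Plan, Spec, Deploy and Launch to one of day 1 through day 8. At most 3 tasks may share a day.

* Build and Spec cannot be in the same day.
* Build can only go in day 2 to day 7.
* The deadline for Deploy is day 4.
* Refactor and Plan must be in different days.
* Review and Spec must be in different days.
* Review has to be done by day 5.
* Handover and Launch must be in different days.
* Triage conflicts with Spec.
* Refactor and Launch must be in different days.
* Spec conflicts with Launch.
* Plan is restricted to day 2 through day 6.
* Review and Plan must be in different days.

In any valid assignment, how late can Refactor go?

day 8

Refactor at day 8 is achievable: Plan=day 2; Handover=day 2; Launch=day 4; Deploy=day 1; Build=day 2; Spec=day 3; Triage=day 1; Review=day 1; Refactor=day 8.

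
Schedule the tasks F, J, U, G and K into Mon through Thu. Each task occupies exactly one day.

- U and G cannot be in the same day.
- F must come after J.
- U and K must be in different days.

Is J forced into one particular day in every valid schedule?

J can be Mon (e.g. K=Tue; F=Tue; J=Mon; U=Mon; G=Tue) or Tue (e.g. G in Tue, U in Mon, J in Tue, K in Tue, F in Wed).

No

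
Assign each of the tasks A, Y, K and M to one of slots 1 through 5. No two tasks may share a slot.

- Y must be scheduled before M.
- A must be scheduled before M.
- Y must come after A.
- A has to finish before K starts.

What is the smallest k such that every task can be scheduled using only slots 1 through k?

The precedence chain requires at least 3 distinct slots.
With at most 1 per slot and 4 tasks, at least 4 slots are needed.
4 works (last occupied slot: 4): for example A=1; M=3; Y=2; K=4.

4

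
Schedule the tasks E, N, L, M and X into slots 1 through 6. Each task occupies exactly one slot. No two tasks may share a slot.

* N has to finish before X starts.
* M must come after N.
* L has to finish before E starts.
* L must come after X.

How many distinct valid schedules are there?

24

Splitting on E: it can be 4 (2), 5 (7), 6 (15). Listing each branch's schedules as (N, L, M, X):
E=4: (1,3,5,2) (1,3,6,2) — 2.
E=5: (1,3,4,2) (1,3,6,2) (1,4,2,3) (1,4,3,2) (1,4,6,2) (1,4,6,3) (2,4,6,3) — 7.
E=6: (1,3,4,2) (1,3,5,2) (1,4,2,3) (1,4,3,2) (1,4,5,2) (1,4,5,3) (1,5,2,3) (1,5,2,4) (1,5,3,2) (1,5,3,4) (1,5,4,2) (1,5,4,3) (2,4,5,3) (2,5,3,4) (2,5,4,3) — 15.
Summing: 2 + 7 + 15 = 24.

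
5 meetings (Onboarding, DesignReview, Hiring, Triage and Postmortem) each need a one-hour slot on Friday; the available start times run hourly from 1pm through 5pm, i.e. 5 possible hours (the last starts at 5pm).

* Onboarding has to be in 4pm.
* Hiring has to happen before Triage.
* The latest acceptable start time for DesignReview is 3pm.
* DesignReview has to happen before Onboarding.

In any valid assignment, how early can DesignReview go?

1pm

DesignReview's own window allows nothing later than 3pm.
DesignReview at 1pm is achievable: Triage in 2pm, Postmortem in 1pm, Onboarding in 4pm, DesignReview in 1pm, Hiring in 1pm.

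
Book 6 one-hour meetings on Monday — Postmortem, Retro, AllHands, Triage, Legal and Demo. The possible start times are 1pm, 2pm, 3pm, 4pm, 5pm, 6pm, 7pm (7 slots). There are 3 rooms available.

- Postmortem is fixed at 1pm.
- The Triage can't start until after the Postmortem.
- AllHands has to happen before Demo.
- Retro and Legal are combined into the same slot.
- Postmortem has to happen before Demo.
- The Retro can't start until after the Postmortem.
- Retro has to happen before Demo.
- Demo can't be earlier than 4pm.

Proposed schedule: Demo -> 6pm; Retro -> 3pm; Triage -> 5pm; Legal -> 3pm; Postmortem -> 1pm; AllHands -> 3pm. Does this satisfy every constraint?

Valid

Postmortem is fixed at 1pm — holds.
There are 3 rooms available — holds.
Retro has to happen before Demo — holds.
The Retro can't start until after the Postmortem — holds.
Demo can't be earlier than 4pm — holds.
Postmortem has to happen before Demo — holds.
AllHands has to happen before Demo — holds.
Retro and Legal are combined into the same slot — holds.
The Triage can't start until after the Postmortem — holds.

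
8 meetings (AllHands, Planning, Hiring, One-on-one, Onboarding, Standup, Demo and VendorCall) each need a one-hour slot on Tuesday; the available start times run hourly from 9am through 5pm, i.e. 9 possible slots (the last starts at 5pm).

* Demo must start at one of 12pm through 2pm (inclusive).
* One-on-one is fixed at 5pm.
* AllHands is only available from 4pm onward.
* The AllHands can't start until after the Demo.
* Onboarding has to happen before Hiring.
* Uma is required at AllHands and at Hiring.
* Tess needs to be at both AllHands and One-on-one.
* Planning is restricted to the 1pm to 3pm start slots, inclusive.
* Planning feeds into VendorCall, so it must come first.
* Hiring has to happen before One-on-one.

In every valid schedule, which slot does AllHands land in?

AllHands's window is 4pm–5pm.
One-on-one is fixed at 5pm, and AllHands can't share a slot with One-on-one.
So AllHands must be 4pm.

4pm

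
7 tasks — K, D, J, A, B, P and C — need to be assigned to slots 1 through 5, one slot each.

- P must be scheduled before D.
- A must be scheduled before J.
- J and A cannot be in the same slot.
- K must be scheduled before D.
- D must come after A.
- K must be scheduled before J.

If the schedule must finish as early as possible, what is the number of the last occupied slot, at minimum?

The precedence chain requires at least 2 distinct slots.
2 works (last occupied slot: 2): for example D -> 2; C -> 1; A -> 1; J -> 2; P -> 1; B -> 1; K -> 1.

2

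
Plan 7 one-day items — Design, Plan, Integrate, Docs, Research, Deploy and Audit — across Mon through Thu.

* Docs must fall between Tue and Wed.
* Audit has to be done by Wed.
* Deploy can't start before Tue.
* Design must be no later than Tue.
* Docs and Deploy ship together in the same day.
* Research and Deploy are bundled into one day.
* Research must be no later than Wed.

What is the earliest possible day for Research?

Research must be in the same day as Docs, which can't be before Tue, so Research is at least Tue; Research's own window allows nothing later than Wed.
Research at Tue is achievable: Deploy=Tue, Research=Tue, Plan=Mon, Audit=Mon, Integrate=Mon, Docs=Tue, Design=Mon.

Tue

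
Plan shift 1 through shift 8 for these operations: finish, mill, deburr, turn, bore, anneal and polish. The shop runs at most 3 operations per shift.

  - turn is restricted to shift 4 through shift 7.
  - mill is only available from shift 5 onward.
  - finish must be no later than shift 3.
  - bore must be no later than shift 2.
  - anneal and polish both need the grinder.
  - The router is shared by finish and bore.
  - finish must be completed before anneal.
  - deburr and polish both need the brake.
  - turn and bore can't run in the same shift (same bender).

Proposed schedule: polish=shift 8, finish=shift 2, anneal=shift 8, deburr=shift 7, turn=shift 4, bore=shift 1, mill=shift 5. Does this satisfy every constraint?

No — it violates: anneal and polish both need the grinder

deburr and polish both need the brake — holds.
turn is restricted to shift 4 through shift 7 — holds.
anneal and polish both need the grinder — violated.
turn and bore can't run in the same shift (same bender) — holds.
The shop runs at most 3 operations per shift — holds.
The router is shared by finish and bore — holds.
finish must be no later than shift 3 — holds.
mill is only available from shift 5 onward — holds.
finish must be completed before anneal — holds.
bore must be no later than shift 2 — holds.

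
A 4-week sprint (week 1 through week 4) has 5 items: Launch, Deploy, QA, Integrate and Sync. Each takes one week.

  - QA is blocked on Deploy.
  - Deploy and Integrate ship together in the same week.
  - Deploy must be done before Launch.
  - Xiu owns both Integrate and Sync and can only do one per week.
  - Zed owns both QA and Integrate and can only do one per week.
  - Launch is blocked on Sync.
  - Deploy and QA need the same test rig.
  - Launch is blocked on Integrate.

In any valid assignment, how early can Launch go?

week 3

Precedence pushes Launch to at least week 2.
Launch at week 3 is achievable: QA in week 2, Integrate in week 1, Sync in week 2, Deploy in week 1, Launch in week 3.
Nothing earlier works — the conflict constraints rule out every week before week 3.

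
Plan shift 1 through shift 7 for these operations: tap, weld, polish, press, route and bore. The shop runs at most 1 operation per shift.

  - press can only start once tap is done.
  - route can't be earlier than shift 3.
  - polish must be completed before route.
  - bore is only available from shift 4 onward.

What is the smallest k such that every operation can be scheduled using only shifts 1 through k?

6 shifts

The precedence chain requires at least 2 distinct shifts.
With at most 1 per shift and 6 operations, at least 6 shifts are needed.
bore can't be placed before shift 4, so the schedule must run through at least shift 4.
6 works (last occupied shift: shift 6): for example bore -> shift 4; polish -> shift 2; press -> shift 5; weld -> shift 6; route -> shift 3; tap -> shift 1.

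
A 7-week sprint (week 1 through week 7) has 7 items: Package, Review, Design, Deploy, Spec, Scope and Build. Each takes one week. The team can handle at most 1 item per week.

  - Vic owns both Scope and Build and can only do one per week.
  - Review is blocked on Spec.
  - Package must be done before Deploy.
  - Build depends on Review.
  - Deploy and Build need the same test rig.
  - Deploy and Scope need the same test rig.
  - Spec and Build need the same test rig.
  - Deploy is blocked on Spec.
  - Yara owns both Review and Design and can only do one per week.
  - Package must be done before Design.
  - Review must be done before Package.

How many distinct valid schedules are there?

Splitting on Package: it can be week 3 (24), week 4 (24), week 5 (8). Listing each branch's schedules as (Review, Design, Deploy, Spec, Scope, Build) by week number:
Package=week 3: (2,4,5,1,6,7) (2,4,5,1,7,6) (2,4,6,1,5,7) (2,4,6,1,7,5) (2,4,7,1,5,6) (2,4,7,1,6,5) (2,5,4,1,6,7) (2,5,4,1,7,6) (2,5,6,1,4,7) (2,5,6,1,7,4) (2,5,7,1,4,6) (2,5,7,1,6,4) (2,6,4,1,5,7) (2,6,4,1,7,5) (2,6,5,1,4,7) (2,6,5,1,7,4) (2,6,7,1,4,5) (2,6,7,1,5,4) (2,7,4,1,5,6) (2,7,4,1,6,5) (2,7,5,1,4,6) (2,7,5,1,6,4) (2,7,6,1,4,5) (2,7,6,1,5,4) — 24.
Package=week 4: (2,5,6,1,3,7) (2,5,6,1,7,3) (2,5,7,1,3,6) (2,5,7,1,6,3) (2,6,5,1,3,7) (2,6,5,1,7,3) (2,6,7,1,3,5) (2,6,7,1,5,3) (2,7,5,1,3,6) (2,7,5,1,6,3) (2,7,6,1,3,5) (2,7,6,1,5,3) (3,5,6,1,2,7) (3,5,6,2,1,7) (3,5,7,1,2,6) (3,5,7,2,1,6) (3,6,5,1,2,7) (3,6,5,2,1,7) (3,6,7,1,2,5) (3,6,7,2,1,5) (3,7,5,1,2,6) (3,7,5,2,1,6) (3,7,6,1,2,5) (3,7,6,2,1,5) — 24.
Package=week 5: (2,6,7,1,3,4) (2,6,7,1,4,3) (2,7,6,1,3,4) (2,7,6,1,4,3) (3,6,7,1,2,4) (3,6,7,2,1,4) (3,7,6,1,2,4) (3,7,6,2,1,4) — 8.
Summing: 24 + 24 + 8 = 56.

56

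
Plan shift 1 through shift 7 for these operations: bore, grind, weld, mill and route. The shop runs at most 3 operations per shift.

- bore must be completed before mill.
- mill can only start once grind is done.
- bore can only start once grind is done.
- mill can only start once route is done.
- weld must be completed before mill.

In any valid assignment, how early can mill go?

Precedence pushes mill to at least shift 3.
mill at shift 3 is achievable: grind in shift 1; route in shift 1; bore in shift 2; weld in shift 1; mill in shift 3.

shift 3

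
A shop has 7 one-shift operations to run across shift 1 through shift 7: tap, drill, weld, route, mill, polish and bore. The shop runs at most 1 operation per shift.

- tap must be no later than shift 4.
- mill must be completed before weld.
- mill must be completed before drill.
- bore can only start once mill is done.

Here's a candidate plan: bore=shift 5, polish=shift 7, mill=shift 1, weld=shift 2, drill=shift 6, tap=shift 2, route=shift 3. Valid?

tap must be no later than shift 4 — holds.
mill must be completed before drill — holds.
bore can only start once mill is done — holds.
The shop runs at most 1 operation per shift — violated.
mill must be completed before weld — holds.

No — it violates: The shop runs at most 1 operation per shift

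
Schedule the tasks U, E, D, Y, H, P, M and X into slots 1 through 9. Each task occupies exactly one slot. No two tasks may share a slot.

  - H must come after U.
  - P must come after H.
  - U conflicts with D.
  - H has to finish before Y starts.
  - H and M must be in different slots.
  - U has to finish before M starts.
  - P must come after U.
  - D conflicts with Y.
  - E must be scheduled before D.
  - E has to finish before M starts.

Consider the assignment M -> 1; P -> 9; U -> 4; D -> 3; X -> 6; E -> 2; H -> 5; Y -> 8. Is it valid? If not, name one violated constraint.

H has to finish before Y starts — holds.
P must come after H — holds.
H and M must be in different slots — holds.
E must be scheduled before D — holds.
U has to finish before M starts — violated.
D conflicts with Y — holds.
H must come after U — holds.
No two tasks may share a slot — holds.
U conflicts with D — holds.
E has to finish before M starts — violated.
P must come after U — holds.

Invalid. U has to finish before M starts.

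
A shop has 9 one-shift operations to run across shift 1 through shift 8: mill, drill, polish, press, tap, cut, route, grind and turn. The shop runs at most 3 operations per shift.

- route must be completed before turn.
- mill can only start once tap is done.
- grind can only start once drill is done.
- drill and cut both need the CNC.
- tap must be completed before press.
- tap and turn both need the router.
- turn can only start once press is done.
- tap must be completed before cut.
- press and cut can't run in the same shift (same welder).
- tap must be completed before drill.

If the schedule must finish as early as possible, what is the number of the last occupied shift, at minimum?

The precedence chain requires at least 3 distinct shifts.
With at most 3 per shift and 9 operations, at least 3 shifts are needed.
3 works (last occupied shift: shift 3): for example cut -> shift 3, polish -> shift 1, turn -> shift 3, mill -> shift 2, drill -> shift 2, press -> shift 2, route -> shift 1, tap -> shift 1, grind -> shift 3.

shift 3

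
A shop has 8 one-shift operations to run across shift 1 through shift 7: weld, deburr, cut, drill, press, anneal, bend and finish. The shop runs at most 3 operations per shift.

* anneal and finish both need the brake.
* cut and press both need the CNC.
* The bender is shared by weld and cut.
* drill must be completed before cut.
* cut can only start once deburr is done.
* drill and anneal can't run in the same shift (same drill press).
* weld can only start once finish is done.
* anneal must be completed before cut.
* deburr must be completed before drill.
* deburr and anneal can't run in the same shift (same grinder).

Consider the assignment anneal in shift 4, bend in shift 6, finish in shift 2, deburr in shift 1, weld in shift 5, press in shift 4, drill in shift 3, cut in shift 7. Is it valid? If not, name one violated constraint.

Yes, all constraints hold

The bender is shared by weld and cut — holds.
drill and anneal can't run in the same shift (same drill press) — holds.
deburr must be completed before drill — holds.
cut can only start once deburr is done — holds.
cut and press both need the CNC — holds.
The shop runs at most 3 operations per shift — holds.
anneal must be completed before cut — holds.
weld can only start once finish is done — holds.
drill must be completed before cut — holds.
anneal and finish both need the brake — holds.
deburr and anneal can't run in the same shift (same grinder) — holds.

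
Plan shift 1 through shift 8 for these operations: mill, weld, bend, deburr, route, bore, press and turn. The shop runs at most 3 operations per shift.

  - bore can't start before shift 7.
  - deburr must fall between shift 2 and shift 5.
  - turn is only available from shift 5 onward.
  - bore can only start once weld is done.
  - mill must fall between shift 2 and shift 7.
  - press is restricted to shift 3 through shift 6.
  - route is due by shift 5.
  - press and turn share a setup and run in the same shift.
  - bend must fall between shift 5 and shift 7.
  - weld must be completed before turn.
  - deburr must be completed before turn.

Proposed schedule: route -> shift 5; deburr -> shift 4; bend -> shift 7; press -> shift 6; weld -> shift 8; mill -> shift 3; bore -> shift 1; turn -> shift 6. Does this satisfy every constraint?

turn is only available from shift 5 onward — holds.
bore can't start before shift 7 — violated.
weld must be completed before turn — violated.
bore can only start once weld is done — violated.
route is due by shift 5 — holds.
press is restricted to shift 3 through shift 6 — holds.
deburr must be completed before turn — holds.
deburr must fall between shift 2 and shift 5 — holds.
The shop runs at most 3 operations per shift — holds.
mill must fall between shift 2 and shift 7 — holds.
press and turn share a setup and run in the same shift — holds.
bend must fall between shift 5 and shift 7 — holds.

No. bore can only start once weld is done is not satisfied.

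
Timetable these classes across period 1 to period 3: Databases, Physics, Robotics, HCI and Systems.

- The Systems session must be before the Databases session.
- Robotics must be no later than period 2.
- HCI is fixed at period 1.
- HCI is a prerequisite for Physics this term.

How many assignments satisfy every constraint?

Splitting on Databases: it can be period 2 (4), period 3 (8). Listing each branch's schedules as (Physics, Robotics, HCI, Systems) by period number:
Databases=period 2: (2,1,1,1) (2,2,1,1) (3,1,1,1) (3,2,1,1) — 4.
Databases=period 3: (2,1,1,1) (2,1,1,2) (2,2,1,1) (2,2,1,2) (3,1,1,1) (3,1,1,2) (3,2,1,1) (3,2,1,2) — 8.
Summing: 4 + 8 = 12.

12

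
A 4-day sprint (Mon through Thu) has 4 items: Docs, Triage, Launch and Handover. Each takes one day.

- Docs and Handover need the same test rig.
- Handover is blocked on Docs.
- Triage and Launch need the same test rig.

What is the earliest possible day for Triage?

Mon

Triage at Mon is achievable: Triage in Mon; Launch in Tue; Handover in Tue; Docs in Mon.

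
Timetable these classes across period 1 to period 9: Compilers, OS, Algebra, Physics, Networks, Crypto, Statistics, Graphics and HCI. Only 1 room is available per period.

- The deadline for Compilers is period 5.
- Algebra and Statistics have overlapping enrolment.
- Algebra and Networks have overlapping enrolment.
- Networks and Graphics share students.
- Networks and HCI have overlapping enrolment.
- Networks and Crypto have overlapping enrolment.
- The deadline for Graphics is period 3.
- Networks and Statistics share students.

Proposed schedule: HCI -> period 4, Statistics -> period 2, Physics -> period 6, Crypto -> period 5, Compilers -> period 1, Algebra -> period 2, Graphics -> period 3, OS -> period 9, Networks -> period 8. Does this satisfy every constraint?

Invalid. Algebra and Statistics have overlapping enrolment.

The deadline for Compilers is period 5 — holds.
Networks and Statistics share students — holds.
Networks and Crypto have overlapping enrolment — holds.
Algebra and Statistics have overlapping enrolment — violated.
Only 1 room is available per period — violated.
Networks and Graphics share students — holds.
Networks and HCI have overlapping enrolment — holds.
Algebra and Networks have overlapping enrolment — holds.
The deadline for Graphics is period 3 — holds.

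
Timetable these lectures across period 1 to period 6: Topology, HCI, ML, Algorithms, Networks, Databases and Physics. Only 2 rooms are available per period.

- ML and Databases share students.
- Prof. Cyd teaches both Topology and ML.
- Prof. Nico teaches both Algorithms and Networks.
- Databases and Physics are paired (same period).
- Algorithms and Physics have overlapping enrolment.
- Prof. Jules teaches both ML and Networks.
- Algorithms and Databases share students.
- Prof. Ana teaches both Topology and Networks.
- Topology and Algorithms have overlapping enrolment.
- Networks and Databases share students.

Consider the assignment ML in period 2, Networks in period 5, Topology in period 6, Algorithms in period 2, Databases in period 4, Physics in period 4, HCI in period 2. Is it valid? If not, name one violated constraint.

Invalid. Only 2 rooms are available per period.

Prof. Ana teaches both Topology and Networks — holds.
ML and Databases share students — holds.
Prof. Nico teaches both Algorithms and Networks — holds.
Databases and Physics are paired (same period) — holds.
Topology and Algorithms have overlapping enrolment — holds.
Algorithms and Databases share students — holds.
Prof. Jules teaches both ML and Networks — holds.
Only 2 rooms are available per period — violated.
Networks and Databases share students — holds.
Prof. Cyd teaches both Topology and ML — holds.
Algorithms and Physics have overlapping enrolment — holds.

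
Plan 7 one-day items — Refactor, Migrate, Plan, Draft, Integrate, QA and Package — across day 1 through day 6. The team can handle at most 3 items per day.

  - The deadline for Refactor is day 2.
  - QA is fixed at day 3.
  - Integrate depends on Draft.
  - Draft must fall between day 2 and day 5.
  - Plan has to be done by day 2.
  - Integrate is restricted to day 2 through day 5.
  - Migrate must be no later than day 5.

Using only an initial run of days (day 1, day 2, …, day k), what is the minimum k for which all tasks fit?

The precedence chain requires at least 2 distinct days.
With at most 3 per day and 7 tasks, at least 3 days are needed.
QA can't be placed before day 3, so the schedule must run through at least day 3.
3 works (last occupied day: day 3): for example Draft in day 2; Integrate in day 3; Refactor in day 1; Migrate in day 1; QA in day 3; Plan in day 1; Package in day 2.

3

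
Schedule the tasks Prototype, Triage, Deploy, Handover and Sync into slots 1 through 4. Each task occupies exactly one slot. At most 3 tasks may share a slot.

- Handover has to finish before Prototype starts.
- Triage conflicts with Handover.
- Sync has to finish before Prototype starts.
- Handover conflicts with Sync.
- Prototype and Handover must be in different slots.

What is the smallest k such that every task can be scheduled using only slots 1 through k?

3

The precedence chain requires at least 2 distinct slots.
With at most 3 per slot and 5 tasks, at least 2 slots are needed.
Could 2 slots be enough, i.e. nothing placed later than 2? No: Prototype must come after Sync (at 1 or later) → {2}; Sync must come before Prototype (at 2 or earlier) → {1}; Handover must come before Prototype (at 2 or earlier) → {1}; Sync can't share with Handover (1) → nothing is left.
So 2 slots is not enough.
3 works (last occupied slot: 3): for example Sync in 2, Triage in 2, Handover in 1, Deploy in 1, Prototype in 3.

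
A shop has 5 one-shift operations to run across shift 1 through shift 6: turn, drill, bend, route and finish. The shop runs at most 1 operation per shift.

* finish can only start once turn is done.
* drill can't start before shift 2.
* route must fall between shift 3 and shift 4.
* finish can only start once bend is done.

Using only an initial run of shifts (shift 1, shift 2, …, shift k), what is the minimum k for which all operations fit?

5

The precedence chain requires at least 2 distinct shifts.
With at most 1 per shift and 5 operations, at least 5 shifts are needed.
route can't be placed before shift 3, so the schedule must run through at least shift 3.
5 works (last occupied shift: shift 5): for example route -> shift 3, drill -> shift 2, turn -> shift 1, bend -> shift 4, finish -> shift 5.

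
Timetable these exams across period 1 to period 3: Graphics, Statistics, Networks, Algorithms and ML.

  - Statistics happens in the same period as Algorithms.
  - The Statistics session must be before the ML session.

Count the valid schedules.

Splitting on Graphics: it can be period 1 (9), period 2 (9), period 3 (9). Listing each branch's schedules as (Statistics, Networks, Algorithms, ML) by period number:
Graphics=period 1: (1,1,1,2) (1,1,1,3) (1,2,1,2) (1,2,1,3) (1,3,1,2) (1,3,1,3) (2,1,2,3) (2,2,2,3) (2,3,2,3) — 9.
Graphics=period 2: (1,1,1,2) (1,1,1,3) (1,2,1,2) (1,2,1,3) (1,3,1,2) (1,3,1,3) (2,1,2,3) (2,2,2,3) (2,3,2,3) — 9.
Graphics=period 3: (1,1,1,2) (1,1,1,3) (1,2,1,2) (1,2,1,3) (1,3,1,2) (1,3,1,3) (2,1,2,3) (2,2,2,3) (2,3,2,3) — 9.
Summing: 9 + 9 + 9 = 27.

27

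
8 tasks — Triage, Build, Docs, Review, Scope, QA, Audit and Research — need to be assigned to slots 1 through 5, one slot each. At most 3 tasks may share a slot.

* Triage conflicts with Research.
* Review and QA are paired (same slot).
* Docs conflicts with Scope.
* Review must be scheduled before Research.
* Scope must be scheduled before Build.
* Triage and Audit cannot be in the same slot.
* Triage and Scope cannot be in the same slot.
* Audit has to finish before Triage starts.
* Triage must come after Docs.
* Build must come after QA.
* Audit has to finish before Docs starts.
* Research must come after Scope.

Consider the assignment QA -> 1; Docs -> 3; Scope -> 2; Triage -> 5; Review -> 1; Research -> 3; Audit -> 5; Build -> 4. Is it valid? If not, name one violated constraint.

Review and QA are paired (same slot) — holds.
Triage and Audit cannot be in the same slot — violated.
Audit has to finish before Triage starts — violated.
Triage and Scope cannot be in the same slot — holds.
Review must be scheduled before Research — holds.
At most 3 tasks may share a slot — holds.
Research must come after Scope — holds.
Triage conflicts with Research — holds.
Build must come after QA — holds.
Audit has to finish before Docs starts — violated.
Scope must be scheduled before Build — holds.
Triage must come after Docs — holds.
Docs conflicts with Scope — holds.

No — it violates: Triage and Audit cannot be in the same slot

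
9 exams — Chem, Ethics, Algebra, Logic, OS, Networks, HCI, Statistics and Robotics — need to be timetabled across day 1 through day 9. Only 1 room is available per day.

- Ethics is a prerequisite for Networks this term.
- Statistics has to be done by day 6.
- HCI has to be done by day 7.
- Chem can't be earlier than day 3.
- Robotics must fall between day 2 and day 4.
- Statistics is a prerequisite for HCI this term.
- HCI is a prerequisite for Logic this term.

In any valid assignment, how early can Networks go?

day 2

Precedence pushes Networks to at least day 2.
Networks at day 2 is achievable: Networks=day 2; Robotics=day 3; Statistics=day 4; Algebra=day 8; Logic=day 7; Chem=day 6; OS=day 9; HCI=day 5; Ethics=day 1.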